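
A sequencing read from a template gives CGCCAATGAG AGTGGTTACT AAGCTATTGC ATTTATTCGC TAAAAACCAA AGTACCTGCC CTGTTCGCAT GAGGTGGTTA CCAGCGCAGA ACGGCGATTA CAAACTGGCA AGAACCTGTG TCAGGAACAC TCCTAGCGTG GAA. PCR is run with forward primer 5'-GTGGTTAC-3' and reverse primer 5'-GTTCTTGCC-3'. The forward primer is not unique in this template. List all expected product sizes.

104 bp, 42 bp

The forward primer GTGGTTAC matches the top strand at positions 12–19, 74–81.
The reverse primer's reverse complement is GGCAAGAAC, matching at positions 107–115.
Each forward site pairs with the reverse site to give a product ending at position 115: sizes 104, 42 bp.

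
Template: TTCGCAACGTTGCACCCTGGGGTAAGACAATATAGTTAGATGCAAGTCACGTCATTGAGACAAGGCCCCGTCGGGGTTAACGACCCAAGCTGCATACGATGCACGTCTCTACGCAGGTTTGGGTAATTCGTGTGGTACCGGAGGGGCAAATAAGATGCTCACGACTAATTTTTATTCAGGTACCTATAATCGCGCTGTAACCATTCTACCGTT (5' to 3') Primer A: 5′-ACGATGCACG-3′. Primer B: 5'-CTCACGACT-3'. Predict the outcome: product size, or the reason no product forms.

Primer A (ACGATGCACG) matches the top strand at positions 96–105 (3' end points downstream).
Primer B (CTCACGACT) also matches the top strand directly, at positions 158–166 — its reverse complement AGTCGTGAG is not present.
Both primers anneal to the bottom strand with 3' ends pointing the same way, so neither can prime synthesis back toward the other.

No product — both primers anneal to the same strand and extend in the same direction.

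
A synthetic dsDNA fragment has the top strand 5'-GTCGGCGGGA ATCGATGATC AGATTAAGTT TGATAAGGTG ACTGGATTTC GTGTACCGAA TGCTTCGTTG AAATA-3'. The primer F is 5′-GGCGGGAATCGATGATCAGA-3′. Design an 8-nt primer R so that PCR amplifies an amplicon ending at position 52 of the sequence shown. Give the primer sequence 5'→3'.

5'-ACGAAATC-3'

The forward primer binds at positions 4–23; the product's 3' end on the top strand is position 52.
The reverse primer anneals to the top strand over positions 45–52, i.e. to GATTTCGT.
Its sequence written 5'→3' is the reverse complement: ACGAAATC.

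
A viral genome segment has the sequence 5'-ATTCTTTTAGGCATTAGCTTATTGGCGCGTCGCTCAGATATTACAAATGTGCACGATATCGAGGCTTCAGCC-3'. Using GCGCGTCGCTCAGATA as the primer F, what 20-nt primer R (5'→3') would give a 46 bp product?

The forward primer binds at positions 25–40, so a 46 bp product ends at position 25 + 46 − 1 = 70.
The reverse primer anneals to the top strand over positions 51–70, i.e. to GCACGATATCGAGGCTTCAG.
Its sequence written 5'→3' is the reverse complement: CTGAAGCCTCGATATCGTGC.

5'-CTGAAGCCTCGATATCGTGC-3'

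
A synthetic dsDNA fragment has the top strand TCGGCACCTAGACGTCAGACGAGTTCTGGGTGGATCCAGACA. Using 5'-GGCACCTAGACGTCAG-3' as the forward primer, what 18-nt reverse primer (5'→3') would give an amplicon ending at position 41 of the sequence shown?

5'-GTCTGGATCCACCCAGAA-3'

The forward primer binds at positions 3–18; the product's 3' end on the top strand is position 41.
The reverse primer anneals to the top strand over positions 24–41, i.e. to TTCTGGGTGGATCCAGAC.
Its sequence written 5'→3' is the reverse complement: GTCTGGATCCACCCAGAA.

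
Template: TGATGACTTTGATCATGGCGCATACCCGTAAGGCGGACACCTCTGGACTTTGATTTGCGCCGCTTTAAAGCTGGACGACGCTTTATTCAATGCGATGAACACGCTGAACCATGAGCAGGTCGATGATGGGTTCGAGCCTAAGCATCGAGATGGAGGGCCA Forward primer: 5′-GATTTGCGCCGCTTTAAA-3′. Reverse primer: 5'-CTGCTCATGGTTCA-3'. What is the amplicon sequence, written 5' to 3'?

The forward primer matches the template at positions 52–69.
Reverse complement of the reverse primer: TGAACCATGAGCAG. This occurs on the top strand at positions 105–118.
The product is the template from position 52 through 118 (67 bp).

5'-GATTTGCGCCGCTTTAAAGCTGGACGACGCTTTATTCAATGCGATGAACACGCTGAACCATGAGCAG-3'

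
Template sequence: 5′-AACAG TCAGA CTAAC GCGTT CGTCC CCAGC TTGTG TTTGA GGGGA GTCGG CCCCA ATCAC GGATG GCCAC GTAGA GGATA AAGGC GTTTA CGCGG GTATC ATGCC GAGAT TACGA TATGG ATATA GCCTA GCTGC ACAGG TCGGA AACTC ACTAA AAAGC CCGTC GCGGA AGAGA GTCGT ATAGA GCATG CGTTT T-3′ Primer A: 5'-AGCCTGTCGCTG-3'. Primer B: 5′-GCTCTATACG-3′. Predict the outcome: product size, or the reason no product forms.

No product — primer A has no binding site in the template.

Primer A (AGCCTGTCGCTG) does not match the top strand, and its reverse complement CAGCGACAGGCT does not match either.
With no annealing site for primer A, no amplification occurs.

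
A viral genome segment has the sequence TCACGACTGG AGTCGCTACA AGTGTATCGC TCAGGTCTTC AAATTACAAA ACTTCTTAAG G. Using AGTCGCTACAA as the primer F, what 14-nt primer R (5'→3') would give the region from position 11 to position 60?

The product's 3' end on the top strand is position 60.
The reverse primer anneals to the top strand over positions 47–60, i.e. to CAAAACTTCTTAAG.
Its sequence written 5'→3' is the reverse complement: CTTAAGAAGTTTTG.

5'-CTTAAGAAGTTTTG-3'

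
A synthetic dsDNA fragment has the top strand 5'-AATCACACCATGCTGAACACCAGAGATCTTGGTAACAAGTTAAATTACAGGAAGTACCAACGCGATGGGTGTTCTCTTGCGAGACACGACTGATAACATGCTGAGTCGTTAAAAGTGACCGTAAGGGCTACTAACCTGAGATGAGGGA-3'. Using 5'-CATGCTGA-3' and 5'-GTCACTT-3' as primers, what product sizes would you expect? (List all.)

111 bp, 23 bp

The forward primer CATGCTGA matches the top strand at positions 9–16, 97–104.
The reverse primer's reverse complement is AAGTGAC, matching at positions 113–119.
Each forward site pairs with the reverse site to give a product ending at position 119: sizes 111, 23 bp.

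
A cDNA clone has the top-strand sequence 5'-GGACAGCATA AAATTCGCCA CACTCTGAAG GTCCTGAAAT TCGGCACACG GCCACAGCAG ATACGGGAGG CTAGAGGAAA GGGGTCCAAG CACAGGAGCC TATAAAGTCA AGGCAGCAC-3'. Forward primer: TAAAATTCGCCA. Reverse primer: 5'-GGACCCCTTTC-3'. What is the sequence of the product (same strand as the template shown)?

The forward primer matches the template at positions 9–20.
Reverse complement of the reverse primer: GAAAGGGGTCC. This occurs on the top strand at positions 77–87.
The product is the template from position 9 through 87 (79 bp).

5'-TAAAATTCGCCACACTCTGAAGGTCCTGAAATTCGGCACACGGCCACAGCAGATACGGGAGGCTAGAGGAAAGGGGTCC-3'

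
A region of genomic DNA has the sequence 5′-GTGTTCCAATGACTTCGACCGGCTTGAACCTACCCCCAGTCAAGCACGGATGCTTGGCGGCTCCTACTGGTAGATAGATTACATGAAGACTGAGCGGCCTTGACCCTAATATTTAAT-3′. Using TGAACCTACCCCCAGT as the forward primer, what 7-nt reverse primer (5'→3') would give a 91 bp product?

The forward primer binds at positions 25–40, so a 91 bp product ends at position 25 + 91 − 1 = 115.
The reverse primer anneals to the top strand over positions 109–115, i.e. to ATATTTA.
Its sequence written 5'→3' is the reverse complement: TAAATAT.

5'-TAAATAT-3'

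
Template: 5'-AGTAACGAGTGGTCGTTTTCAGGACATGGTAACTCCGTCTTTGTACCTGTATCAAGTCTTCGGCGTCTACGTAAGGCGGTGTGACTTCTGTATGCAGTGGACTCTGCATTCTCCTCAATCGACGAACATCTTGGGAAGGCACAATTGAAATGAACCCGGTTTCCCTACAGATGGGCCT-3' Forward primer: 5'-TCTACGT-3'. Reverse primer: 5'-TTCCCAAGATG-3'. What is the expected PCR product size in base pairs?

72 bp

Scanning the template, TCTACGT occurs at positions 66–72; this primer anneals to the bottom strand there with its 3' end pointing downstream.
Taking the reverse complement of TTCCCAAGATG gives CATCTTGGGAA, found at positions 127–137 on the template; the primer anneals here to the top strand with its 3' end pointing upstream.
Product length = (reverse-primer end) − (forward-primer start) + 1 = 137 − 66 + 1 = 72 bp.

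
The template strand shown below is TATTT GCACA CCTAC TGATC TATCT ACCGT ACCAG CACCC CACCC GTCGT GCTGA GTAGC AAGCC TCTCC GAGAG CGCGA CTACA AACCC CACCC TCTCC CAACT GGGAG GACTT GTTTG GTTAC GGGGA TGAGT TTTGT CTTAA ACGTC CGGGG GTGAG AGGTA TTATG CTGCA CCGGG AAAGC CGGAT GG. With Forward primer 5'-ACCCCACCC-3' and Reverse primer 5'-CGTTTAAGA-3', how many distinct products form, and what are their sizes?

Two products: 112 bp, 62 bp

The forward primer ACCCCACCC matches the top strand at positions 37–45, 87–95.
The reverse primer's reverse complement is TCTTAAACG, matching at positions 140–148.
Each forward site pairs with the reverse site to give a product ending at position 148: sizes 112, 62 bp.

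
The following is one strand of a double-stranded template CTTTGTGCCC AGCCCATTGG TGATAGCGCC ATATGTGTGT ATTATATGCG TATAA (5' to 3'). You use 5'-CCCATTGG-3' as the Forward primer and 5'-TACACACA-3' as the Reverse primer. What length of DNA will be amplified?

Forward primer CCCATTGG is found on the top strand at positions 13–20.
Reverse complement of the reverse primer: TGTGTGTA. This occurs on the top strand at positions 34–41.
The product runs from position 13 to position 41, so its length is 41 − 13 + 1 = 29 bp.

29 bp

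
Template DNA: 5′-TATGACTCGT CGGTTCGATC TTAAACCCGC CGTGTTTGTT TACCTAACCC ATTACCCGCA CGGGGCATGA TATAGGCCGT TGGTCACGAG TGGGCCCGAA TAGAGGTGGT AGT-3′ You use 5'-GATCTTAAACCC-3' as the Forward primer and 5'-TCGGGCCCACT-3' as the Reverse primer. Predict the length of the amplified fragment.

83 bp

The forward primer matches the template at positions 17–28.
Taking the reverse complement of TCGGGCCCACT gives AGTGGGCCCGA, found at positions 89–99 on the template; the primer anneals here to the top strand with its 3' end pointing upstream.
Amplicon spans positions 17–99: 83 bp.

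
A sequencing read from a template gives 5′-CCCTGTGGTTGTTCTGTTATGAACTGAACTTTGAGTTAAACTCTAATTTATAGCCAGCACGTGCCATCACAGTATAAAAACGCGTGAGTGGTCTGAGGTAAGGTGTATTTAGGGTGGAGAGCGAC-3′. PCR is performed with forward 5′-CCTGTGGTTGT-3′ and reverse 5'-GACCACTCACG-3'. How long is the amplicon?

Scanning the template, CCTGTGGTTGT occurs at positions 2–12; this primer anneals to the bottom strand there with its 3' end pointing downstream.
Reverse complement of the reverse primer: CGTGAGTGGTC. This occurs on the top strand at positions 83–93.
Amplicon spans positions 2–93: 92 bp.

92 bp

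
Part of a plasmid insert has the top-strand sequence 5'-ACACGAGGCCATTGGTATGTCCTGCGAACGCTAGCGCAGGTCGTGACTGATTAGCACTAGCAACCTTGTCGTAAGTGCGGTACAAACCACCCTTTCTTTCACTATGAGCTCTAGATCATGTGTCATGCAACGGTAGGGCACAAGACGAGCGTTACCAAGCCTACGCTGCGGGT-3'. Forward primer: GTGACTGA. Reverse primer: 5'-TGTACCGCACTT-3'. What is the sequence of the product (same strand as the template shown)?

5'-GTGACTGATTAGCACTAGCAACCTTGTCGTAAGTGCGGTACA-3'

Scanning the template, GTGACTGA occurs at positions 43–50; this primer anneals to the bottom strand there with its 3' end pointing downstream.
Reverse complement of the reverse primer: AAGTGCGGTACA. This occurs on the top strand at positions 73–84.
The product is the template from position 43 through 84 (42 bp).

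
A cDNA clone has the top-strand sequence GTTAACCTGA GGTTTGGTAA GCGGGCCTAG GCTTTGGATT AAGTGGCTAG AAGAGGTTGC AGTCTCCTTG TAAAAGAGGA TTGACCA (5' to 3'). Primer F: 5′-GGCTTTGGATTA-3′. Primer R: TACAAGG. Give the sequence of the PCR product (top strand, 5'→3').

5'-GGCTTTGGATTAAGTGGCTAGAAGAGGTTGCAGTCTCCTTGTA-3'

The forward primer matches the template at positions 30–41.
The reverse primer's reverse complement is CCTTGTA, which matches the template at positions 66–72.
The product is the template from position 30 through 72 (43 bp).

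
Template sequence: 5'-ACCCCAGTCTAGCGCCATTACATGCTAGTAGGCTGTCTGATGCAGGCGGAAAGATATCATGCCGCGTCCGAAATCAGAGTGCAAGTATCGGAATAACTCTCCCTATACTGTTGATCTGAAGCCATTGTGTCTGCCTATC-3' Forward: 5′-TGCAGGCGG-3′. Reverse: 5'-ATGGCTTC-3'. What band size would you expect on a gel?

85 bp

The forward primer matches the template at positions 41–49.
Reverse complement of the reverse primer: GAAGCCAT. This occurs on the top strand at positions 118–125.
Amplicon spans positions 41–125: 85 bp.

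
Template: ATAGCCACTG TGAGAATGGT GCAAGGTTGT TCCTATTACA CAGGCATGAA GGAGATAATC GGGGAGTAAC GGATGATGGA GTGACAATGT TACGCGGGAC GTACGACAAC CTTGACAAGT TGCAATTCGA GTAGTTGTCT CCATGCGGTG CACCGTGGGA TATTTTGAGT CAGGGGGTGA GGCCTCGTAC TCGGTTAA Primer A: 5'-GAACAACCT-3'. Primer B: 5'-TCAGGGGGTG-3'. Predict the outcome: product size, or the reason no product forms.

Primer A (GAACAACCT) has reverse complement AGGTTGTTC, which matches the top strand at positions 24–32; primer A anneals to the top strand there with its 3' end pointing upstream toward position 24.
Primer B (TCAGGGGGTG) matches the top strand directly at positions 170–179; it anneals to the bottom strand with its 3' end pointing downstream toward position 179.
The 3' ends diverge (primer A extends toward position 1, primer B toward position 198), so the primers never converge on a shared product.

No product — the primers' 3' ends point away from each other.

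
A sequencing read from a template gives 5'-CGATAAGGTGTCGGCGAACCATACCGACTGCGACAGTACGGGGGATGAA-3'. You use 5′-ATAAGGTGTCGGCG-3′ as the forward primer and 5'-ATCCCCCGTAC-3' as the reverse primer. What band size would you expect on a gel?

44 bp

The forward primer matches the template at positions 3–16.
The reverse primer's reverse complement is GTACGGGGGAT, which matches the template at positions 36–46.
The product runs from position 3 to position 46, so its length is 46 − 3 + 1 = 44 bp.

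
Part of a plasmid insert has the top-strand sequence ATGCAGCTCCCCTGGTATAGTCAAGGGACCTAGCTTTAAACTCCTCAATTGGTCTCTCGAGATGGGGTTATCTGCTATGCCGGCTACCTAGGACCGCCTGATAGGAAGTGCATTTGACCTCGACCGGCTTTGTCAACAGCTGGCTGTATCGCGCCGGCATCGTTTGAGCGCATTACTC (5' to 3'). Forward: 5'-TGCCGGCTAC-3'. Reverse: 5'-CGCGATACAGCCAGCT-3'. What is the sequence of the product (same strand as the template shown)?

5'-TGCCGGCTACCTAGGACCGCCTGATAGGAAGTGCATTTGACCTCGACCGGCTTTGTCAACAGCTGGCTGTATCGCG-3'

Forward primer TGCCGGCTAC is found on the top strand at positions 78–87.
Reverse complement of the reverse primer: AGCTGGCTGTATCGCG. This occurs on the top strand at positions 138–153.
The product is the template from position 78 through 153 (76 bp).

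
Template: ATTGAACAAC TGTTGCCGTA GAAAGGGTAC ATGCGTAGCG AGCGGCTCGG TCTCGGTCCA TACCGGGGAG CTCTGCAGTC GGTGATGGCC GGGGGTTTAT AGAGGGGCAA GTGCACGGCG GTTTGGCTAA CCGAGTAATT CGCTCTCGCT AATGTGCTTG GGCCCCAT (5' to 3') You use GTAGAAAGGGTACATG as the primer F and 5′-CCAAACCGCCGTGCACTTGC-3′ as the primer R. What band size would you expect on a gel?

109 bp

Forward primer GTAGAAAGGGTACATG is found on the top strand at positions 18–33.
The reverse primer's reverse complement is GCAAGTGCACGGCGGTTTGG, which matches the template at positions 107–126.
The product runs from position 18 to position 126, so its length is 126 − 18 + 1 = 109 bp.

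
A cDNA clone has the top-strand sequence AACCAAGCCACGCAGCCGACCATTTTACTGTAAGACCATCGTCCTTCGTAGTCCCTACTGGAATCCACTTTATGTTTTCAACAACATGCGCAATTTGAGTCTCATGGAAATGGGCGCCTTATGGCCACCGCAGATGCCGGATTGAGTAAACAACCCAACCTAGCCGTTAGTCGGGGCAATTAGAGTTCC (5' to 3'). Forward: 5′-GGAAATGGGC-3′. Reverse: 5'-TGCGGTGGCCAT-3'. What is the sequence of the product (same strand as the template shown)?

5'-GGAAATGGGCGCCTTATGGCCACCGCA-3'

The forward primer matches the template at positions 106–115.
Taking the reverse complement of TGCGGTGGCCAT gives ATGGCCACCGCA, found at positions 121–132 on the template; the primer anneals here to the top strand with its 3' end pointing upstream.
The product is the template from position 106 through 132 (27 bp).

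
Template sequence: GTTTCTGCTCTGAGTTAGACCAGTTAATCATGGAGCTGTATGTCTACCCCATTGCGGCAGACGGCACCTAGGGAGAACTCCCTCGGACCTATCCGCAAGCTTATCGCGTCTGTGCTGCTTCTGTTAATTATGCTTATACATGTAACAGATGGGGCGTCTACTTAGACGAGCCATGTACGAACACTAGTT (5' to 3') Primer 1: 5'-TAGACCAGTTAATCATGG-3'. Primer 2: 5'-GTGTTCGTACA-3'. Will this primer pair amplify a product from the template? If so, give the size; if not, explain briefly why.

Yes — a 169 bp product.

Primer 1 (TAGACCAGTTAATCATGG) matches the top strand at positions 16–33; it acts as a forward primer.
Primer 2's reverse complement is TGTACGAACAC, matching the top strand at positions 174–184; it acts as a reverse primer.
The 3' ends face each other across positions 16–184, giving a 169 bp product.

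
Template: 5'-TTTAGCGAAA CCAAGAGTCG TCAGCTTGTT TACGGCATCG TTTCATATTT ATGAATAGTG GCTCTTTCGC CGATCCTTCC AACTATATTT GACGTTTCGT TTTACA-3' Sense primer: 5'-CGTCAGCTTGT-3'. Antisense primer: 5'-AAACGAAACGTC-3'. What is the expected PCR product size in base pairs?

The forward primer matches the template at positions 19–29.
The reverse primer's reverse complement is GACGTTTCGTTT, which matches the template at positions 91–102.
Amplicon spans positions 19–102: 84 bp.

84 bp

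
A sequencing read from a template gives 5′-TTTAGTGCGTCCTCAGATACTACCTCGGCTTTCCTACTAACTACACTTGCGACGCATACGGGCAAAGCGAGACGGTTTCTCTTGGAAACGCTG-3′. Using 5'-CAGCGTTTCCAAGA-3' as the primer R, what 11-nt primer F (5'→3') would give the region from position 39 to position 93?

The reverse primer's reverse complement TCTTGGAAACGCTG matches the template at positions 80–93; the product starts at position 39.
The forward primer is identical to the top strand over positions 39–49: AACTACACTTG.

5'-AACTACACTTG-3'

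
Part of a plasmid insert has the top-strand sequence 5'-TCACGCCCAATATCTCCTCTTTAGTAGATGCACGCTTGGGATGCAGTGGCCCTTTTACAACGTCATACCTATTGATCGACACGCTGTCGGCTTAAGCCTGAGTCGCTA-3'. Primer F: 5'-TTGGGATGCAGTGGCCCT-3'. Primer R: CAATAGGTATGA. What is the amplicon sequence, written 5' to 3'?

5'-TTGGGATGCAGTGGCCCTTTTACAACGTCATACCTATTG-3'

The forward primer matches the template at positions 36–53.
The reverse primer's reverse complement is TCATACCTATTG, which matches the template at positions 63–74.
The product is the template from position 36 through 74 (39 bp).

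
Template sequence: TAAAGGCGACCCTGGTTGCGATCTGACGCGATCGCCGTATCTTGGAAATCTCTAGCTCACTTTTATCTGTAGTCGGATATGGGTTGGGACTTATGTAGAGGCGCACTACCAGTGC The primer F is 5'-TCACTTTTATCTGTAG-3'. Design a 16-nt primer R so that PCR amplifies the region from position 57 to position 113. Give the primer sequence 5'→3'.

5'-ACTGGTAGTGCGCCTC-3'

The product's 3' end on the top strand is position 113.
The reverse primer anneals to the top strand over positions 98–113, i.e. to GAGGCGCACTACCAGT.
Its sequence written 5'→3' is the reverse complement: ACTGGTAGTGCGCCTC.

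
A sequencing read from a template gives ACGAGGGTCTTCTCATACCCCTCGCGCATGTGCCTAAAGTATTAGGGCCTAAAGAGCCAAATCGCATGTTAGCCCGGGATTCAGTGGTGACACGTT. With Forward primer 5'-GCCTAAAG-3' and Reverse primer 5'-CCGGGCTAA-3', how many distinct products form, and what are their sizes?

Two products: 46 bp, 31 bp

The forward primer GCCTAAAG matches the top strand at positions 32–39, 47–54.
The reverse primer's reverse complement is TTAGCCCGG, matching at positions 69–77.
Each forward site pairs with the reverse site to give a product ending at position 77: sizes 46, 31 bp.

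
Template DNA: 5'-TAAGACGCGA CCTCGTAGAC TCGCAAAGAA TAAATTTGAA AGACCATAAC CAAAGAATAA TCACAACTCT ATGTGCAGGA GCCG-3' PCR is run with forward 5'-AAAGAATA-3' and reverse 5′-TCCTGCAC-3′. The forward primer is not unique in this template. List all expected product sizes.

56 bp, 29 bp

The forward primer AAAGAATA matches the top strand at positions 25–32, 52–59.
The reverse primer's reverse complement is GTGCAGGA, matching at positions 73–80.
Each forward site pairs with the reverse site to give a product ending at position 80: sizes 56, 29 bp.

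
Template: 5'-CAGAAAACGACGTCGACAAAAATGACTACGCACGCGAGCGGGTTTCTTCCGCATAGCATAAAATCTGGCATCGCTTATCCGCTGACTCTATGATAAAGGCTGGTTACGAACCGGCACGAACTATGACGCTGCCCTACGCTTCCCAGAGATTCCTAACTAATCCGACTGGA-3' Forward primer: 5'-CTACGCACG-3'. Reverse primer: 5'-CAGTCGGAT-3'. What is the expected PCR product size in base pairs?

143 bp

Forward primer CTACGCACG is found on the top strand at positions 26–34.
Taking the reverse complement of CAGTCGGAT gives ATCCGACTG, found at positions 160–168 on the template; the primer anneals here to the top strand with its 3' end pointing upstream.
The product runs from position 26 to position 168, so its length is 168 − 26 + 1 = 143 bp.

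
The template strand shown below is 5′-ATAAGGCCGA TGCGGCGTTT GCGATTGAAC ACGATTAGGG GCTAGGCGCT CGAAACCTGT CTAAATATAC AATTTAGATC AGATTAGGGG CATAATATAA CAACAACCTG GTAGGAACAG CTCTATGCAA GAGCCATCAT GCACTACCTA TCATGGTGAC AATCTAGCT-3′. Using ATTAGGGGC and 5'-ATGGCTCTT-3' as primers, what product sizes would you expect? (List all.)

104 bp, 55 bp

The forward primer ATTAGGGGC matches the top strand at positions 34–42, 83–91.
The reverse primer's reverse complement is AAGAGCCAT, matching at positions 129–137.
Each forward site pairs with the reverse site to give a product ending at position 137: sizes 104, 55 bp.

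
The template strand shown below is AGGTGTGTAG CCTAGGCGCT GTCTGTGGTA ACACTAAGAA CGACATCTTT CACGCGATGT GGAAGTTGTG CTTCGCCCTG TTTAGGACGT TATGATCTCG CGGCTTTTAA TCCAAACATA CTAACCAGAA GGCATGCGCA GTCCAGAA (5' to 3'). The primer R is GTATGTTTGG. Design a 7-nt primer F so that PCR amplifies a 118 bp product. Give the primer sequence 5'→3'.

5'-TGTGTAG-3'

The reverse primer's reverse complement CCAAACATAC matches the template at positions 112–121, so the product ends at position 121.
A 118 bp product then starts at position 121 − 118 + 1 = 4.
The forward primer is identical to the top strand there: TGTGTAG.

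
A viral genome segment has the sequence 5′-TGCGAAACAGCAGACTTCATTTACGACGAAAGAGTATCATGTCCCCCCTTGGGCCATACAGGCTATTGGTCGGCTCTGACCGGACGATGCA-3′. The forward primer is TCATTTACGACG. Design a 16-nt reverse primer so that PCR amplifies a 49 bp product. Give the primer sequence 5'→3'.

The forward primer binds at positions 17–28, so a 49 bp product ends at position 17 + 49 − 1 = 65.
The reverse primer anneals to the top strand over positions 50–65, i.e. to TGGGCCATACAGGCTA.
Its sequence written 5'→3' is the reverse complement: TAGCCTGTATGGCCCA.

5'-TAGCCTGTATGGCCCA-3'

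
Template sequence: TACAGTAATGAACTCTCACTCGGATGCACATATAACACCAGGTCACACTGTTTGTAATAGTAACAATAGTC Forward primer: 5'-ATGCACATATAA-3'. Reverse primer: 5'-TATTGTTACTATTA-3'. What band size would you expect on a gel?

45 bp

Scanning the template, ATGCACATATAA occurs at positions 24–35; this primer anneals to the bottom strand there with its 3' end pointing downstream.
Taking the reverse complement of TATTGTTACTATTA gives TAATAGTAACAATA, found at positions 55–68 on the template; the primer anneals here to the top strand with its 3' end pointing upstream.
Product length = (reverse-primer end) − (forward-primer start) + 1 = 68 − 24 + 1 = 45 bp.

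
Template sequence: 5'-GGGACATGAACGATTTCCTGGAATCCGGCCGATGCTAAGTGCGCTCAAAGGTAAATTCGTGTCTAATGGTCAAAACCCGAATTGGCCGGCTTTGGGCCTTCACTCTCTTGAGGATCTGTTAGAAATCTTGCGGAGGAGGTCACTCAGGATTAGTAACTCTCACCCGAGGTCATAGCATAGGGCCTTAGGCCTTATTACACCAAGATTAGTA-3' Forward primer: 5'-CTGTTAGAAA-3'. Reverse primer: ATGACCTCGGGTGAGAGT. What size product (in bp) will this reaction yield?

58 bp

Scanning the template, CTGTTAGAAA occurs at positions 116–125; this primer anneals to the bottom strand there with its 3' end pointing downstream.
Taking the reverse complement of ATGACCTCGGGTGAGAGT gives ACTCTCACCCGAGGTCAT, found at positions 156–173 on the template; the primer anneals here to the top strand with its 3' end pointing upstream.
The product runs from position 116 to position 173, so its length is 173 − 116 + 1 = 58 bp.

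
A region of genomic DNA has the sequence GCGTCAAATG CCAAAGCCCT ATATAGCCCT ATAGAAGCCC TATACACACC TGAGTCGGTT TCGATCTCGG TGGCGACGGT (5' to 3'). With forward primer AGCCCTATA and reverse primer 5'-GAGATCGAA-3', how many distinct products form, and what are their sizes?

Three products: 54 bp, 44 bp, 33 bp

The forward primer AGCCCTATA matches the top strand at positions 15–23, 25–33, 36–44.
The reverse primer's reverse complement is TTCGATCTC, matching at positions 60–68.
Each forward site pairs with the reverse site to give a product ending at position 68: sizes 54, 44, 33 bp.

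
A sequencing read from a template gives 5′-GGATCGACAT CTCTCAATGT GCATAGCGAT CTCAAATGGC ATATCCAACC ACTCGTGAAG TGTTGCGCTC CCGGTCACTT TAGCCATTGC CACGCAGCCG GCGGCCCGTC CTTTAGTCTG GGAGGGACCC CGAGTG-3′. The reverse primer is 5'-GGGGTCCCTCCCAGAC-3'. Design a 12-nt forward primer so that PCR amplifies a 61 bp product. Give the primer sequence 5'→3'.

5'-CCGGTCACTTTA-3'

The reverse primer's reverse complement GTCTGGGAGGGACCCC matches the template at positions 116–131, so the product ends at position 131.
A 61 bp product then starts at position 131 − 61 + 1 = 71.
The forward primer is identical to the top strand there: CCGGTCACTTTA.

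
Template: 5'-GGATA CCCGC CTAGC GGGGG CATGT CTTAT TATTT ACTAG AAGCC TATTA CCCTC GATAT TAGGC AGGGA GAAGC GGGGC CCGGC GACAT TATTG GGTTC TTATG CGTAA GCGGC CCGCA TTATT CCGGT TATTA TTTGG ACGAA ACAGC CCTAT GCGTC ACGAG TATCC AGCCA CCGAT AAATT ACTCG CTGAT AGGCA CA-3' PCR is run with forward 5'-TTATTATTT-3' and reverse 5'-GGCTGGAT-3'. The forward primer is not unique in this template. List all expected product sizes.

148 bp, 45 bp

The forward primer TTATTATTT matches the top strand at positions 27–35, 130–138.
The reverse primer's reverse complement is ATCCAGCC, matching at positions 167–174.
Each forward site pairs with the reverse site to give a product ending at position 174: sizes 148, 45 bp.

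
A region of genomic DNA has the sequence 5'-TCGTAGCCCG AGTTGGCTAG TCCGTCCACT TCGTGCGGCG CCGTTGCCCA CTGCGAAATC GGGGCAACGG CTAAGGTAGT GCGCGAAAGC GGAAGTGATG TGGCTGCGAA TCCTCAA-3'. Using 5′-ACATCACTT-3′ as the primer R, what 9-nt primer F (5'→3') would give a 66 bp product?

5'-CGGCGCCGT-3'

The reverse primer's reverse complement AAGTGATGT matches the template at positions 93–101, so the product ends at position 101.
A 66 bp product then starts at position 101 − 66 + 1 = 36.
The forward primer is identical to the top strand there: CGGCGCCGT.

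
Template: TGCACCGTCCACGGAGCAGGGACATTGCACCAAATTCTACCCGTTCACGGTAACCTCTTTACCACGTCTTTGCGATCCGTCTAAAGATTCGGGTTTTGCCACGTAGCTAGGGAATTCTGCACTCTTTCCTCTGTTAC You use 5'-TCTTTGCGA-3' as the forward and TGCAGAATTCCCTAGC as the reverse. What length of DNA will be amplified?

Forward primer TCTTTGCGA is found on the top strand at positions 67–75.
The reverse primer's reverse complement is GCTAGGGAATTCTGCA, which matches the template at positions 106–121.
The product runs from position 67 to position 121, so its length is 121 − 67 + 1 = 55 bp.

55 bp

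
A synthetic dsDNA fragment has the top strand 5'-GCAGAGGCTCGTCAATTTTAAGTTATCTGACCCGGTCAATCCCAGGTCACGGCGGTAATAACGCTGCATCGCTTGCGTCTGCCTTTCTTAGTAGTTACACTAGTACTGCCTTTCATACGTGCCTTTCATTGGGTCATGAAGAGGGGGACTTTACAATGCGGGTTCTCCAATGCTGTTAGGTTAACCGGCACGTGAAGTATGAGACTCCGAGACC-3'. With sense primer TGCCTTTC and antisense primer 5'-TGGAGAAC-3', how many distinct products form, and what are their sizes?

The forward primer TGCCTTTC matches the top strand at positions 80–87, 107–114, 120–127.
The reverse primer's reverse complement is GTTCTCCA, matching at positions 162–169.
Each forward site pairs with the reverse site to give a product ending at position 169: sizes 90, 63, 50 bp.

Three products: 90 bp, 63 bp, 50 bp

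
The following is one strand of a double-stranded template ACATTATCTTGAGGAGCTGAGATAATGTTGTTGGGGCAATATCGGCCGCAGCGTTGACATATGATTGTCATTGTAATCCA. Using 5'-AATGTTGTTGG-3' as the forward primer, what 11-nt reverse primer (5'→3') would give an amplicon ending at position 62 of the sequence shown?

The forward primer binds at positions 24–34; the product's 3' end on the top strand is position 62.
The reverse primer anneals to the top strand over positions 52–62, i.e. to CGTTGACATAT.
Its sequence written 5'→3' is the reverse complement: ATATGTCAACG.

5'-ATATGTCAACG-3'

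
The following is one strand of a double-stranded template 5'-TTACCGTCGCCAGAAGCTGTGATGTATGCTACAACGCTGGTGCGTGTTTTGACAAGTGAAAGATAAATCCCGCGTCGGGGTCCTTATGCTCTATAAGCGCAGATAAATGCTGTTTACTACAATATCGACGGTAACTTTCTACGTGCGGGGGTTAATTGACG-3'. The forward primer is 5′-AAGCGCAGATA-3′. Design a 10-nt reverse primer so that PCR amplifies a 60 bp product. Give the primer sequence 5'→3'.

The forward primer binds at positions 95–105, so a 60 bp product ends at position 95 + 60 − 1 = 154.
The reverse primer anneals to the top strand over positions 145–154, i.e. to GCGGGGGTTA.
Its sequence written 5'→3' is the reverse complement: TAACCCCCGC.

5'-TAACCCCCGC-3'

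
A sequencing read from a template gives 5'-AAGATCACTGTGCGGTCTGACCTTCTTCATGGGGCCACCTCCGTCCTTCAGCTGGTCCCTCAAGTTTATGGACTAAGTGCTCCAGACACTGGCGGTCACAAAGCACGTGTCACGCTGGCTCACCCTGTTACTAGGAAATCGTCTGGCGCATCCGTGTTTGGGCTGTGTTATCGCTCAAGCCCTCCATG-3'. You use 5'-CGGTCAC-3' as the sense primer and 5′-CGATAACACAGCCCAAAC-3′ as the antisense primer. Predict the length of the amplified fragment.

81 bp

Scanning the template, CGGTCAC occurs at positions 93–99; this primer anneals to the bottom strand there with its 3' end pointing downstream.
Reverse complement of the reverse primer: GTTTGGGCTGTGTTATCG. This occurs on the top strand at positions 156–173.
Product length = (reverse-primer end) − (forward-primer start) + 1 = 173 − 93 + 1 = 81 bp.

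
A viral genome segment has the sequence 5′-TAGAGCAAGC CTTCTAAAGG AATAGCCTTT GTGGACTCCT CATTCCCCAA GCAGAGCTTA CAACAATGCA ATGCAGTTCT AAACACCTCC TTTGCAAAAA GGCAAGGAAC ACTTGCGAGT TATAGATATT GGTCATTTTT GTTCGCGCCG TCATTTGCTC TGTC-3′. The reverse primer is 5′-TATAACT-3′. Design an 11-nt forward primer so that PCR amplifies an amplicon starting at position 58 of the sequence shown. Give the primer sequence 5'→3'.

The reverse primer's reverse complement AGTTATA matches the template at positions 118–124; the product starts at position 58.
The forward primer is identical to the top strand over positions 58–68: TTACAACAATG.

5'-TTACAACAATG-3'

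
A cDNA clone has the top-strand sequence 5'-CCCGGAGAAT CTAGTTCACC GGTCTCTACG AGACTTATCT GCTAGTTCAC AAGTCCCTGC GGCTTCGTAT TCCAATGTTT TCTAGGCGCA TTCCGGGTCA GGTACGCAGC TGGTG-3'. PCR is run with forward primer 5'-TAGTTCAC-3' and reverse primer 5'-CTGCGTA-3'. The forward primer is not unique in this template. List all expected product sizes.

98 bp, 67 bp

The forward primer TAGTTCAC matches the top strand at positions 12–19, 43–50.
The reverse primer's reverse complement is TACGCAG, matching at positions 103–109.
Each forward site pairs with the reverse site to give a product ending at position 109: sizes 98, 67 bp.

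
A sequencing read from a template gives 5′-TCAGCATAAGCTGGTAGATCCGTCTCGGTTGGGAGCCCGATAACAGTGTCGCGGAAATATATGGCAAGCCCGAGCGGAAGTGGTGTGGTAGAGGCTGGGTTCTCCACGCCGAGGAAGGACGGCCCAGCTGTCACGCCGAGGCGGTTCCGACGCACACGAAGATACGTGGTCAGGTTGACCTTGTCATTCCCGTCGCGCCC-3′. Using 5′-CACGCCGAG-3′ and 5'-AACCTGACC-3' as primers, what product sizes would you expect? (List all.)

72 bp, 45 bp

The forward primer CACGCCGAG matches the top strand at positions 105–113, 132–140.
The reverse primer's reverse complement is GGTCAGGTT, matching at positions 168–176.
Each forward site pairs with the reverse site to give a product ending at position 176: sizes 72, 45 bp.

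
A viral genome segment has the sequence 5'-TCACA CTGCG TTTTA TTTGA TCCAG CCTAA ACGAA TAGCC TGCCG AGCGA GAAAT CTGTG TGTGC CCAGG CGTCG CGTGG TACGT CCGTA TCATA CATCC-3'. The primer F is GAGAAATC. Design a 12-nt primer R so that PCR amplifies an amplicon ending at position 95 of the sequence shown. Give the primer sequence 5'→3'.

5'-TATGATACGGAC-3'

The forward primer binds at positions 49–56; the product's 3' end on the top strand is position 95.
The reverse primer anneals to the top strand over positions 84–95, i.e. to GTCCGTATCATA.
Its sequence written 5'→3' is the reverse complement: TATGATACGGAC.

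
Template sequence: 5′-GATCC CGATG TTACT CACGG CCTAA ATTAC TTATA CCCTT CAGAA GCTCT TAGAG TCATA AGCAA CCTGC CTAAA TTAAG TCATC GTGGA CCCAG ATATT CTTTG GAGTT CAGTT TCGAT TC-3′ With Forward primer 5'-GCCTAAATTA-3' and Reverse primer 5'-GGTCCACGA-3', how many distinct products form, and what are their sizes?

The forward primer GCCTAAATTA matches the top strand at positions 20–29, 69–78.
The reverse primer's reverse complement is TCGTGGACC, matching at positions 84–92.
Each forward site pairs with the reverse site to give a product ending at position 92: sizes 73, 24 bp.

Two products: 73 bp, 24 bp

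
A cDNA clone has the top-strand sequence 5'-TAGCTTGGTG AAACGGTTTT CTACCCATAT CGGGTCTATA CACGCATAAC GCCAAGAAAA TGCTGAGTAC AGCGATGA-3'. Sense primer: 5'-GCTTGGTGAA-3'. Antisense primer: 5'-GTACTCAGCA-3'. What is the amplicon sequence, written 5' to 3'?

Forward primer GCTTGGTGAA is found on the top strand at positions 3–12.
Reverse complement of the reverse primer: TGCTGAGTAC. This occurs on the top strand at positions 61–70.
The product is the template from position 3 through 70 (68 bp).

5'-GCTTGGTGAAACGGTTTTCTACCCATATCGGGTCTATACACGCATAACGCCAAGAAAATGCTGAGTAC-3'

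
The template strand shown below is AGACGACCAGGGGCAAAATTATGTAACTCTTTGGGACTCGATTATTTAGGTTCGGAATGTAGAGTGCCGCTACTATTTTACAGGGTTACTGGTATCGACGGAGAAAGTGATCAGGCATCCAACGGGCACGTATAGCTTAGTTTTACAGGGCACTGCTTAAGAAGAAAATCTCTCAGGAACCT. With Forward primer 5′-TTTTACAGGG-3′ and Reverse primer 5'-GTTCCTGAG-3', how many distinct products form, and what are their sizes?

Two products: 105 bp, 40 bp

The forward primer TTTTACAGGG matches the top strand at positions 76–85, 141–150.
The reverse primer's reverse complement is CTCAGGAAC, matching at positions 172–180.
Each forward site pairs with the reverse site to give a product ending at position 180: sizes 105, 40 bp.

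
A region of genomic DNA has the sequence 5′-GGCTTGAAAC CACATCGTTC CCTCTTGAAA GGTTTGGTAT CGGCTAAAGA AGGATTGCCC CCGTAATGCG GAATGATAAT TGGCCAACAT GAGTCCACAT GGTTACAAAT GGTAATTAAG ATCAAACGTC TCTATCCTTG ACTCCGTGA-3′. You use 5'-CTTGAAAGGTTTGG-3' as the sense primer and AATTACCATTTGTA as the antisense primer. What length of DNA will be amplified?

94 bp

Forward primer CTTGAAAGGTTTGG is found on the top strand at positions 24–37.
Taking the reverse complement of AATTACCATTTGTA gives TACAAATGGTAATT, found at positions 104–117 on the template; the primer anneals here to the top strand with its 3' end pointing upstream.
The product runs from position 24 to position 117, so its length is 117 − 24 + 1 = 94 bp.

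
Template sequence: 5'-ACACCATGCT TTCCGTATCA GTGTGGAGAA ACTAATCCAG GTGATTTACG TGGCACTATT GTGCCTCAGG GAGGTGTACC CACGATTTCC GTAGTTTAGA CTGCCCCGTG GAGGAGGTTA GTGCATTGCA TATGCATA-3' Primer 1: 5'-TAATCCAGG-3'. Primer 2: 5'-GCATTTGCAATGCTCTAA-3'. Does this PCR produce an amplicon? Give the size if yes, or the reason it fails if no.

Primer 2 (GCATTTGCAATGCTCTAA) does not match the top strand, and its reverse complement TTAGAGCATTGCAAATGC does not match either.
With no annealing site for primer 2, no amplification occurs.

No product — primer 2 has no binding site in the template.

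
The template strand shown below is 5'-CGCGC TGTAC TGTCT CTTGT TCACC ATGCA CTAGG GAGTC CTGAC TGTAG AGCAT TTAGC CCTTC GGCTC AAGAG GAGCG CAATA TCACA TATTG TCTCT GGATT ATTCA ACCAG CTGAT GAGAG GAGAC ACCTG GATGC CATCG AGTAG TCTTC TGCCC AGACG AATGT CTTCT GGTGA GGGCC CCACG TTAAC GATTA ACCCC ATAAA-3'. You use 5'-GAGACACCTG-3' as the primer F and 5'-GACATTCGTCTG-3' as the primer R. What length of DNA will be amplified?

46 bp

The forward primer matches the template at positions 126–135.
Reverse complement of the reverse primer: CAGACGAATGTC. This occurs on the top strand at positions 160–171.
Product length = (reverse-primer end) − (forward-primer start) + 1 = 171 − 126 + 1 = 46 bp.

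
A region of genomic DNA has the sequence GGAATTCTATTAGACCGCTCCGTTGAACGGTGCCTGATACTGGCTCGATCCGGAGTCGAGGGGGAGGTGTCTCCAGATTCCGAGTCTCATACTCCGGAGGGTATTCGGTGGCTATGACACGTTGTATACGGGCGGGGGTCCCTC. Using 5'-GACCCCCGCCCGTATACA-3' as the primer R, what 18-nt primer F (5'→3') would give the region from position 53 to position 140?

The reverse primer's reverse complement TGTATACGGGCGGGGGTC matches the template at positions 123–140; the product starts at position 53.
The forward primer is identical to the top strand over positions 53–70: GAGTCGAGGGGGAGGTGT.

5'-GAGTCGAGGGGGAGGTGT-3'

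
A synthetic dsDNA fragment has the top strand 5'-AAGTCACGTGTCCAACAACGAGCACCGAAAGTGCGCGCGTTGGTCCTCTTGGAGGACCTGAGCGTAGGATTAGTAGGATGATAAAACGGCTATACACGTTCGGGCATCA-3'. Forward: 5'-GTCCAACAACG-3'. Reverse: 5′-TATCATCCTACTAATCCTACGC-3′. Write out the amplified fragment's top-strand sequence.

Forward primer GTCCAACAACG is found on the top strand at positions 10–20.
Reverse complement of the reverse primer: GCGTAGGATTAGTAGGATGATA. This occurs on the top strand at positions 62–83.
The product is the template from position 10 through 83 (74 bp).

5'-GTCCAACAACGAGCACCGAAAGTGCGCGCGTTGGTCCTCTTGGAGGACCTGAGCGTAGGATTAGTAGGATGATA-3'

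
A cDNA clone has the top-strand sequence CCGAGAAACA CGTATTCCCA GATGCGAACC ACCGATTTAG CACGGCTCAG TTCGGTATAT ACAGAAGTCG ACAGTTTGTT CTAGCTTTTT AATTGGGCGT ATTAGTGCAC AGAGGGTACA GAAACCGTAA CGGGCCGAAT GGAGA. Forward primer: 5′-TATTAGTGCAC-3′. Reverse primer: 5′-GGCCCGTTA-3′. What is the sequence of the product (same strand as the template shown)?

Scanning the template, TATTAGTGCAC occurs at positions 100–110; this primer anneals to the bottom strand there with its 3' end pointing downstream.
Reverse complement of the reverse primer: TAACGGGCC. This occurs on the top strand at positions 128–136.
The product is the template from position 100 through 136 (37 bp).

5'-TATTAGTGCACAGAGGGTACAGAAACCGTAACGGGCC-3'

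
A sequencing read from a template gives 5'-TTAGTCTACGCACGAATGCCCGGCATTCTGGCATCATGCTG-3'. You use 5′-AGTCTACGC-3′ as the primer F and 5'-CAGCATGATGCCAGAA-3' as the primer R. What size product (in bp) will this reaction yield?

39 bp

Forward primer AGTCTACGC is found on the top strand at positions 3–11.
Taking the reverse complement of CAGCATGATGCCAGAA gives TTCTGGCATCATGCTG, found at positions 26–41 on the template; the primer anneals here to the top strand with its 3' end pointing upstream.
Amplicon spans positions 3–41: 39 bp.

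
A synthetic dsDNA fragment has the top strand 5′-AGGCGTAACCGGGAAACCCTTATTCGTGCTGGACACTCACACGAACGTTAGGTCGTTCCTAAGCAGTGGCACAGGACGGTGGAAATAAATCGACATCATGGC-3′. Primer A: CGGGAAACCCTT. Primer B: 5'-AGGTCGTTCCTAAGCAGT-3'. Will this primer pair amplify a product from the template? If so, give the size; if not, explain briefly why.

No product — both primers anneal to the same strand and extend in the same direction.

Primer A (CGGGAAACCCTT) matches the top strand at positions 10–21 (3' end points downstream).
Primer B (AGGTCGTTCCTAAGCAGT) also matches the top strand directly, at positions 50–67 — its reverse complement ACTGCTTAGGAACGACCT is not present.
Both primers anneal to the bottom strand with 3' ends pointing the same way, so neither can prime synthesis back toward the other.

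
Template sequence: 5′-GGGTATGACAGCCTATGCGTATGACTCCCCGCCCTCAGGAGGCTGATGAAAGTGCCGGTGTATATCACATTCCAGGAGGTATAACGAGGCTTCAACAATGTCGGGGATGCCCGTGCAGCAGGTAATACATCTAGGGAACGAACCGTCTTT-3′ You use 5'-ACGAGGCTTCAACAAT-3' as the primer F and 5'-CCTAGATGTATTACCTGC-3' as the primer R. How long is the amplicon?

52 bp

Forward primer ACGAGGCTTCAACAAT is found on the top strand at positions 84–99.
Reverse complement of the reverse primer: GCAGGTAATACATCTAGG. This occurs on the top strand at positions 118–135.
Amplicon spans positions 84–135: 52 bp.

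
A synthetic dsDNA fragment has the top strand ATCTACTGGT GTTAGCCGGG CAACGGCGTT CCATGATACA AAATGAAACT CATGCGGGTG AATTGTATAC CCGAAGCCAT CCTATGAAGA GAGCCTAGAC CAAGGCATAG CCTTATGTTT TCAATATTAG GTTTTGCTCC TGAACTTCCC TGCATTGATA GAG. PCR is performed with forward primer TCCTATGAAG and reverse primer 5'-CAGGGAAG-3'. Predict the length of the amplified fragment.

73 bp

Forward primer TCCTATGAAG is found on the top strand at positions 80–89.
Reverse complement of the reverse primer: CTTCCCTG. This occurs on the top strand at positions 145–152.
The product runs from position 80 to position 152, so its length is 152 − 80 + 1 = 73 bp.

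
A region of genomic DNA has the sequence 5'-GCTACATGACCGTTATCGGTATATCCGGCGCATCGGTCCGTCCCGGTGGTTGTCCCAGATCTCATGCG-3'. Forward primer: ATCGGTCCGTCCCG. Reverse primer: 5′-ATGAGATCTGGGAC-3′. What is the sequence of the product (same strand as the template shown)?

5'-ATCGGTCCGTCCCGGTGGTTGTCCCAGATCTCAT-3'

Scanning the template, ATCGGTCCGTCCCG occurs at positions 32–45; this primer anneals to the bottom strand there with its 3' end pointing downstream.
Reverse complement of the reverse primer: GTCCCAGATCTCAT. This occurs on the top strand at positions 52–65.
The product is the template from position 32 through 65 (34 bp).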